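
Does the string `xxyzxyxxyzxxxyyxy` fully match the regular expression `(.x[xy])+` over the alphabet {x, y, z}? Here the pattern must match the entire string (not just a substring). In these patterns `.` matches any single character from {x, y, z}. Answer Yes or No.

No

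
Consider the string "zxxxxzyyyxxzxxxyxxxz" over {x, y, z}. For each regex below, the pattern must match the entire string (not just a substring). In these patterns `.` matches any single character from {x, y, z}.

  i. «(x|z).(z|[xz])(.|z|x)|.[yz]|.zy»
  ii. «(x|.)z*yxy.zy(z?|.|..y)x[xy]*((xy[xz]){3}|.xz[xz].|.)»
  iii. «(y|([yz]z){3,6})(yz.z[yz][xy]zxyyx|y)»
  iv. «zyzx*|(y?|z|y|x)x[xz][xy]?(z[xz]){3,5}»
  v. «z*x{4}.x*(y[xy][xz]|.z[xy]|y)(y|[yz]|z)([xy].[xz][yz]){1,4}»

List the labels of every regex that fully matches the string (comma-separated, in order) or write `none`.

v

i → no match
ii → no match
iii → no match
iv → no match
v → match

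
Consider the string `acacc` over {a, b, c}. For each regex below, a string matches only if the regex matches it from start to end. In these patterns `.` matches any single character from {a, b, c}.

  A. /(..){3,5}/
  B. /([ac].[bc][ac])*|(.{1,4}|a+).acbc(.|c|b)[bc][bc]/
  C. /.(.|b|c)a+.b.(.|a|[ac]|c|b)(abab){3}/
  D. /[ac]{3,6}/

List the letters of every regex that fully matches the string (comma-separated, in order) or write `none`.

D

A → no match
B → no match
C → no match — must end with `abab`
D → match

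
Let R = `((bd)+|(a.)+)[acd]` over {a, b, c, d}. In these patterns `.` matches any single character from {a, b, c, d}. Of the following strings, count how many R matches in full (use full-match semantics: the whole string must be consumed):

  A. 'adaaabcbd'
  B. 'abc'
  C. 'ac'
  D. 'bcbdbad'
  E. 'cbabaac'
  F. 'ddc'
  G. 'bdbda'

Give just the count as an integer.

A → no match
B → match
C → no match
D → no match
E → no match
F → no match
G → match
Total matched: 2

2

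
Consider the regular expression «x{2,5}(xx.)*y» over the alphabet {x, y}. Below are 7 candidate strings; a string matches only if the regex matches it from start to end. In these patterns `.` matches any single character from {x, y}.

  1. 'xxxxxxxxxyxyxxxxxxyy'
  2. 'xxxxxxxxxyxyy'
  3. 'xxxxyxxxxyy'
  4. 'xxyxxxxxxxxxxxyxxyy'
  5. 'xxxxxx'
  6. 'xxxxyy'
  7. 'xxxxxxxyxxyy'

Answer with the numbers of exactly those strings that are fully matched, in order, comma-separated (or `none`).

1 → no match
2 → no match
3. 'xxxxyxxxxyy' → no match
4 → no match
5. 'xxxxxx' → no match — must end with 'y'
6. 'xxxxyy' → match
7. 'xxxxxxxyxxyy' → match

6, 7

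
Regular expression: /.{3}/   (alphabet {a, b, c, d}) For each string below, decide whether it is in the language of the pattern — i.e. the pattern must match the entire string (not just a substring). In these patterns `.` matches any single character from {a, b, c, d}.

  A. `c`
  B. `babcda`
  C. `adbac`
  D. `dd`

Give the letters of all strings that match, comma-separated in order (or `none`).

none

A → no match
B → no match
C → no match
D → no match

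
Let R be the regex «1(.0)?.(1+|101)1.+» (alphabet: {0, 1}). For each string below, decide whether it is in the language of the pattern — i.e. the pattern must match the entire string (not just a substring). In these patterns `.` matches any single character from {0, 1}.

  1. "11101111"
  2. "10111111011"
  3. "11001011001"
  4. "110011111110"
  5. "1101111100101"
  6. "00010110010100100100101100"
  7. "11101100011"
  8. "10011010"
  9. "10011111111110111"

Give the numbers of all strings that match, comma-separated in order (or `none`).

1 → match
2 → match
3 → match
4 → match
5 → match
6 → no match — must start with "1"
7 → match
8 → no match
9 → match

1, 2, 3, 4, 5, 7, 9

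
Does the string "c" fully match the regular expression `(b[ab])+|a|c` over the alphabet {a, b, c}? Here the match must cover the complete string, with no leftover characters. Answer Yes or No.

Yes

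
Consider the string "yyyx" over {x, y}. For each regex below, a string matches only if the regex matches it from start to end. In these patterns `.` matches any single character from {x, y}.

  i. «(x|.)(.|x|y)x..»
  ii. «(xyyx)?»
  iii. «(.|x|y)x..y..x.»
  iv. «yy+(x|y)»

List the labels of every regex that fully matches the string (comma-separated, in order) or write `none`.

i → no match
ii → no match
iii → no match
iv → match

iv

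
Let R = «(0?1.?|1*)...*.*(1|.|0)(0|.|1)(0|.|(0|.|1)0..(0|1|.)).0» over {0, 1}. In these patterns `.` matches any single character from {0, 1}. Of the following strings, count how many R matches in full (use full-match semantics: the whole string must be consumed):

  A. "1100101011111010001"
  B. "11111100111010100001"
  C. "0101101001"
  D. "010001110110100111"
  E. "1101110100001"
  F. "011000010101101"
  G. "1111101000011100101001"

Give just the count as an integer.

A → no match — must end with "0"
B → no match — must end with "0"
C → no match — must end with "0"
D → no match — must end with "0"
E → no match — must end with "0"
F → no match — must end with "0"
G → no match — must end with "0"
Total matched: 0

0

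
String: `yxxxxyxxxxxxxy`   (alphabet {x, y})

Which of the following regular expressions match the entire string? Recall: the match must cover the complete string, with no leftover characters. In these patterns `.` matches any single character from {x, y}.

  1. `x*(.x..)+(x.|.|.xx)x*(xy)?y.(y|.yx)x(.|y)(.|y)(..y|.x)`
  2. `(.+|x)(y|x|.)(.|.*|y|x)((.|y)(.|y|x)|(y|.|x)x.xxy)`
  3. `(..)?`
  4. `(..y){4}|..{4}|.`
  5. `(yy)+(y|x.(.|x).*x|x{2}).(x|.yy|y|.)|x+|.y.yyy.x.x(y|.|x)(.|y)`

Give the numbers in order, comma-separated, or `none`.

2

1 → no match
2 → match
3 → no match
4 → no match
5 → no match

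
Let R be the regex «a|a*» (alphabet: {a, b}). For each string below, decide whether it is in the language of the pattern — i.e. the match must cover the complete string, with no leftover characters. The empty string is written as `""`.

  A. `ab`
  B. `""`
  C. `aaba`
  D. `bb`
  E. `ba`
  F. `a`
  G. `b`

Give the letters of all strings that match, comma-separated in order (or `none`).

B, F

A → no match
B → match
C → no match
D → no match
E → no match
F → match
G → no match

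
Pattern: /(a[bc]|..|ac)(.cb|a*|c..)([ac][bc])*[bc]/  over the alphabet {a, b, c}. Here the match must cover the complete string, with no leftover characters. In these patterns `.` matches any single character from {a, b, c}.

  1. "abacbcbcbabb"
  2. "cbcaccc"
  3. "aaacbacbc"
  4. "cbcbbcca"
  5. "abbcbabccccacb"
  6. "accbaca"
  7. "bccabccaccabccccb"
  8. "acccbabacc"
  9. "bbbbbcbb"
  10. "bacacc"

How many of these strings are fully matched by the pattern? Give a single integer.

4

1 → match
2 → no match
3 → no match
4 → no match
5 → match
6 → no match
7 → no match
8 → match
9 → no match
10 → match
Total matched: 4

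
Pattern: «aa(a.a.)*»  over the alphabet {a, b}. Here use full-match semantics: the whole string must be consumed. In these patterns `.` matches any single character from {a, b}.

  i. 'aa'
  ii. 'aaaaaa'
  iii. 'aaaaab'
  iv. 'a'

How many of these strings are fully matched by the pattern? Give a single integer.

3

i → match
ii → match
iii → match
iv → no match — must start with 'aa'
Total matched: 3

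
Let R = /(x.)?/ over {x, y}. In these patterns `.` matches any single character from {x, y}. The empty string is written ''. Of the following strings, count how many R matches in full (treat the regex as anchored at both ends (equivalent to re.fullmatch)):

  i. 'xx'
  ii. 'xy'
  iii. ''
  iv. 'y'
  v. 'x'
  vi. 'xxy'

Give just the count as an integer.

i → match
ii → match
iii → match
iv → no match
v → no match
vi → no match
Total matched: 3

3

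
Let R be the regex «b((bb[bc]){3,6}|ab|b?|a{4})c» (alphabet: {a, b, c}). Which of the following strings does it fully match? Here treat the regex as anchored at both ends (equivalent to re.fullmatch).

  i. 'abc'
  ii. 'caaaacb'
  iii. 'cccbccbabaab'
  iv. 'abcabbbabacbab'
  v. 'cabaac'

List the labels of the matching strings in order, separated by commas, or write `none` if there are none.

i. 'abc' → no match — must start with 'b'
ii. 'caaaacb' → no match — must start with 'b'
iii. 'cccbccbabaab' → no match — must start with 'b'
iv → no match — must start with 'b'
v. 'cabaac' → no match — must start with 'b'

none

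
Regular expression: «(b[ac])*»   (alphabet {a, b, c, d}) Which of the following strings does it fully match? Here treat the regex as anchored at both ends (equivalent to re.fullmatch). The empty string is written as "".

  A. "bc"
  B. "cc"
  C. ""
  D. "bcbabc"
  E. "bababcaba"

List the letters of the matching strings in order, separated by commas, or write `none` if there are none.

A → match
B → no match
C → match
D → match
E → no match

A, C, D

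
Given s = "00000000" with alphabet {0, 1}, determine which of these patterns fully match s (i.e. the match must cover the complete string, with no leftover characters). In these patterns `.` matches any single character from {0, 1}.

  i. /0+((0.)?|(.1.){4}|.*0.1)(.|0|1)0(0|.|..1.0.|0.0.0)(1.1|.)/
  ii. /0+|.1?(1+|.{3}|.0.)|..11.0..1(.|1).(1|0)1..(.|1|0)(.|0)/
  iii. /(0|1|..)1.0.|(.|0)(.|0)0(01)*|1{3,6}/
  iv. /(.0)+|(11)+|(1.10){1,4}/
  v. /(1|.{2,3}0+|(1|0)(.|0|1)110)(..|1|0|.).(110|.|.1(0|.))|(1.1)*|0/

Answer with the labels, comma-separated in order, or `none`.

i, ii, iv, v

i → match
ii → match
iii → no match
iv → match
v → match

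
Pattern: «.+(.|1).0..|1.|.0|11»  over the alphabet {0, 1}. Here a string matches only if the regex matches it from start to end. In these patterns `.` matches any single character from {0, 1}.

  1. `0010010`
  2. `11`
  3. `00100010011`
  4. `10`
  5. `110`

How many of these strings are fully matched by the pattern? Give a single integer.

1 → match
2 → match
3 → match
4 → match
5 → no match
Total matched: 4

4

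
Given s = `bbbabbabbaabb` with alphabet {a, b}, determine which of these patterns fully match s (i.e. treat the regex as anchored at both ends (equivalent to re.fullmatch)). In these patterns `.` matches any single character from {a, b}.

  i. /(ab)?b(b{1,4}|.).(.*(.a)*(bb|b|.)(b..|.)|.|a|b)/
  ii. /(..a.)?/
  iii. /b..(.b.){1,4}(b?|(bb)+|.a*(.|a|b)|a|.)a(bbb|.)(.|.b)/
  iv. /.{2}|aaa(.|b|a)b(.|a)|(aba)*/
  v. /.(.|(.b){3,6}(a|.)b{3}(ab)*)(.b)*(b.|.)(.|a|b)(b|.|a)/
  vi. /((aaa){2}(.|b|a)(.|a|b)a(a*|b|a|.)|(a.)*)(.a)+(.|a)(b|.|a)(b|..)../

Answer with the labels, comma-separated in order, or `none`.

i → match
ii → no match
iii → match
iv → no match
v → no match
vi → no match

i, iii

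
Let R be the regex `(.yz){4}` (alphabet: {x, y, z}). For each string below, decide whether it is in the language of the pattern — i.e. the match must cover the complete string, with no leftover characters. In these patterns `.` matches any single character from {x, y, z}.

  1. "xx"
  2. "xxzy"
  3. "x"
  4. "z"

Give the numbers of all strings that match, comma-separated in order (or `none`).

none

1 → no match — must end with "yz"
2 → no match — must end with "yz"
3 → no match — must end with "yz"
4 → no match — must end with "yz"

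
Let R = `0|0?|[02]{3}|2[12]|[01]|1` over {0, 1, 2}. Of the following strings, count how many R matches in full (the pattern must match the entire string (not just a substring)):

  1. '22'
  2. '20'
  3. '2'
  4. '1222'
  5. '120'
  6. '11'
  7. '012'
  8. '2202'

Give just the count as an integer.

1

1. '22' → match
2. '20' → no match
3. '2' → no match
4. '1222' → no match
5. '120' → no match
6. '11' → no match
7. '012' → no match
8. '2202' → no match
Total matched: 1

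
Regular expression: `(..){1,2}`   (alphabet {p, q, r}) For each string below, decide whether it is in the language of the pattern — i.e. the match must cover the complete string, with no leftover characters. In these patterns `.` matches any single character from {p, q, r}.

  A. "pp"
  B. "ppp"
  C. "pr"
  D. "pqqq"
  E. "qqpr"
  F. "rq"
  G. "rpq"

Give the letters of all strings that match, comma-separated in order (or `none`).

A, C, D, E, F

A. "pp" → match
B. "ppp" → no match
C. "pr" → match
D. "pqqq" → match
E. "qqpr" → match
F. "rq" → match
G. "rpq" → no match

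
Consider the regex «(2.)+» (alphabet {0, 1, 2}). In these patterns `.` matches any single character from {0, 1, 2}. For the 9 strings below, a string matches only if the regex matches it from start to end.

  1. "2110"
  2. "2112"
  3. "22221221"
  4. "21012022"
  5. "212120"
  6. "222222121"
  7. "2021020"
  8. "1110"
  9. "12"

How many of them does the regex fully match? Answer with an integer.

1

1. "2110" → no match
2. "2112" → no match
3. "22221221" → no match
4. "21012022" → no match
5. "212120" → match
6. "222222121" → no match
7. "2021020" → no match
8. "1110" → no match — must start with "2"
9. "12" → no match — must start with "2"
Total matched: 1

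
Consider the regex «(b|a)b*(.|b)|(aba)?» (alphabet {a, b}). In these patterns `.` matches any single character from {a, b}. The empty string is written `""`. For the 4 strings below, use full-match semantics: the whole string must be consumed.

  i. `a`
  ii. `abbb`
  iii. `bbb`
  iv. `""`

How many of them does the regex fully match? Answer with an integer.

3

i. `a` → no match
ii. `abbb` → match
iii. `bbb` → match
iv. `""` → match
Total matched: 3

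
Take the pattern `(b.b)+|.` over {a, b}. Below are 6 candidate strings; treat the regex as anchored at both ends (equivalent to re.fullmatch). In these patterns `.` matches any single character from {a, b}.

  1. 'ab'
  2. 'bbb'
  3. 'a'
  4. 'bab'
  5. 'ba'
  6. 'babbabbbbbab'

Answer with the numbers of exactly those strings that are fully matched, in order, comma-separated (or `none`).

2, 3, 4, 6

1 → no match
2 → match
3 → match
4 → match
5 → no match
6 → match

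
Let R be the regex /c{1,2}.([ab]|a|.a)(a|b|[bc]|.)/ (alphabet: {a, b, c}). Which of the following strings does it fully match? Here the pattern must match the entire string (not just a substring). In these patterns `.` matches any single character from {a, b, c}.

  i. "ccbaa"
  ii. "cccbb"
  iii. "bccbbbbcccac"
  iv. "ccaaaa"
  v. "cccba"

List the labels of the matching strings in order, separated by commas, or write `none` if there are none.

i, ii, iv, v

i → match
ii → match
iii → no match — must start with "c"
iv → match
v → match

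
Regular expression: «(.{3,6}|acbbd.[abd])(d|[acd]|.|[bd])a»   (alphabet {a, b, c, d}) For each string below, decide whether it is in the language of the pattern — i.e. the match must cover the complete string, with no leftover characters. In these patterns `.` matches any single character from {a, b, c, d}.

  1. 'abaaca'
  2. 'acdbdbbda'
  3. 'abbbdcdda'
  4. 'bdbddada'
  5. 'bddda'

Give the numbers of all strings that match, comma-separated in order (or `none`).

1 → match
2 → no match
3 → no match
4 → match
5 → match

1, 4, 5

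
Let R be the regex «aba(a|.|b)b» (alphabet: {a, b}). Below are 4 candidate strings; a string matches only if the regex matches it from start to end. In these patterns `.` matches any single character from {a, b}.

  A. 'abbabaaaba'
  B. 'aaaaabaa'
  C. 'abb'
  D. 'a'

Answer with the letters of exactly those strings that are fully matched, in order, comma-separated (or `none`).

A. 'abbabaaaba' → no match — must start with 'aba'
B. 'aaaaabaa' → no match — must start with 'aba'
C. 'abb' → no match — must start with 'aba'
D. 'a' → no match — must start with 'aba'

none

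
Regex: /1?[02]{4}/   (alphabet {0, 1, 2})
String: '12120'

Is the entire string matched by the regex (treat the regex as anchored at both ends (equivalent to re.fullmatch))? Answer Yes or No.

No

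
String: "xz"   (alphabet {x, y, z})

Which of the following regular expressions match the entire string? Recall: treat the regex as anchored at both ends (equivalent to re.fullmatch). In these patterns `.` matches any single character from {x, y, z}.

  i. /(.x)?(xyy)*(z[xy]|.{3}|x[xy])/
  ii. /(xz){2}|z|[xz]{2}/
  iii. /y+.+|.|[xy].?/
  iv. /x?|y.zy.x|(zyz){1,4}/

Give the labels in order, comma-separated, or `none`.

i → no match
ii → match
iii → match
iv → no match

ii, iii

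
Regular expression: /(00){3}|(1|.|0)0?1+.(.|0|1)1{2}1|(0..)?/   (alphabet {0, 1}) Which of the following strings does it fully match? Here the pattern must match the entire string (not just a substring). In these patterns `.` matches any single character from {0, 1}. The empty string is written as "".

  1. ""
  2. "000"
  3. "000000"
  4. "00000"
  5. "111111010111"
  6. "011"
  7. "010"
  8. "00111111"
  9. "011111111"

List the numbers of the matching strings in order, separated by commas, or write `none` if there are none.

1 → match
2 → match
3 → match
4 → no match
5 → no match
6 → match
7 → match
8 → match
9 → match

1, 2, 3, 6, 7, 8, 9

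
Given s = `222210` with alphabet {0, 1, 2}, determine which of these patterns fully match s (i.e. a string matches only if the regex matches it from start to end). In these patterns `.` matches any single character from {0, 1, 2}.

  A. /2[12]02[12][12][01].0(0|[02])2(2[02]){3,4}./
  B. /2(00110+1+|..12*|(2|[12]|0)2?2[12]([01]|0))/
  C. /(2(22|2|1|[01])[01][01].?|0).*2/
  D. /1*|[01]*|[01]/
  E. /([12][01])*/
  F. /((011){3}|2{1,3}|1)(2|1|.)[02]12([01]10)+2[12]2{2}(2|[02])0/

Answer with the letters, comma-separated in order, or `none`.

A → no match
B → match
C → no match — must end with `2`
D → no match
E → no match
F → no match

B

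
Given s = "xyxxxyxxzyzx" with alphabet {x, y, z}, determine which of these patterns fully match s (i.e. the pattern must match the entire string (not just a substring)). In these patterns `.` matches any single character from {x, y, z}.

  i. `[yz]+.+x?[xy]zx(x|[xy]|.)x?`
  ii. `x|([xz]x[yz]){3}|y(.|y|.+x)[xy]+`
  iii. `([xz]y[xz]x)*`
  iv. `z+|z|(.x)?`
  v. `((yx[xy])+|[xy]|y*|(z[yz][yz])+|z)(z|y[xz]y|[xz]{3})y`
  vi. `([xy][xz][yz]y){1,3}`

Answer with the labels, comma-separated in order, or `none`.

iii

i → no match
ii → no match
iii → match
iv → no match
v → no match — must end with "y"
vi → no match — must end with "y"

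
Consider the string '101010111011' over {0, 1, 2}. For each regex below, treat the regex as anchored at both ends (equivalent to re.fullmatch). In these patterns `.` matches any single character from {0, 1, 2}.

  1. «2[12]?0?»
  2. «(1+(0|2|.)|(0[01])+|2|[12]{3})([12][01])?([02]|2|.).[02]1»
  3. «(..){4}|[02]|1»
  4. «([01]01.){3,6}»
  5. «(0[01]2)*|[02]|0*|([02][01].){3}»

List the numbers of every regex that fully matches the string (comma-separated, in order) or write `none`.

4

1 → no match — must start with '2'
2 → no match
3 → no match
4 → match
5 → no match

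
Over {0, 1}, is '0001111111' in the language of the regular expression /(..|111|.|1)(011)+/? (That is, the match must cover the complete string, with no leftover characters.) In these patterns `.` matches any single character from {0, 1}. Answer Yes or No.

Every match must end with '011', but '0001111111' does not.

No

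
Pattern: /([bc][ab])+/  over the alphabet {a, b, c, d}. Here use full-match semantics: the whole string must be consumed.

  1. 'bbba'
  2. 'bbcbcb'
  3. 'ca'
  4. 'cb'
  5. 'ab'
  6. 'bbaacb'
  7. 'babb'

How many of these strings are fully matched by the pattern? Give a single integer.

5

1 → match
2 → match
3 → match
4 → match
5 → no match
6 → no match
7 → match
Total matched: 5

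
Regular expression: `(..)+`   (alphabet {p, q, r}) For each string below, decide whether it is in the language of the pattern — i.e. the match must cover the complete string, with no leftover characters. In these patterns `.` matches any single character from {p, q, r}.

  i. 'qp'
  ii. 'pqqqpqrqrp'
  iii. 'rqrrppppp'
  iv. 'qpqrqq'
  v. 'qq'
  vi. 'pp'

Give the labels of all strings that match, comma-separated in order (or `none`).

i → match
ii → match
iii → no match
iv → match
v → match
vi → match

i, ii, iv, v, vi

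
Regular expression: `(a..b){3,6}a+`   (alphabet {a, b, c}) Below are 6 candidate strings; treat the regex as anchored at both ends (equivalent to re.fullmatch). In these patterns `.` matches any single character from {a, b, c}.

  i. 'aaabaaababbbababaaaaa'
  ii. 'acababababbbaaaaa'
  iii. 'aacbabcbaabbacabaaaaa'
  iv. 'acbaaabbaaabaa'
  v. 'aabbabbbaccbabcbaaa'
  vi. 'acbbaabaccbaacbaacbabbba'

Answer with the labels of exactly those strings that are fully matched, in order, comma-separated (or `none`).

i → match
ii → match
iii → match
iv → no match
v → match
vi → no match

i, ii, iii, v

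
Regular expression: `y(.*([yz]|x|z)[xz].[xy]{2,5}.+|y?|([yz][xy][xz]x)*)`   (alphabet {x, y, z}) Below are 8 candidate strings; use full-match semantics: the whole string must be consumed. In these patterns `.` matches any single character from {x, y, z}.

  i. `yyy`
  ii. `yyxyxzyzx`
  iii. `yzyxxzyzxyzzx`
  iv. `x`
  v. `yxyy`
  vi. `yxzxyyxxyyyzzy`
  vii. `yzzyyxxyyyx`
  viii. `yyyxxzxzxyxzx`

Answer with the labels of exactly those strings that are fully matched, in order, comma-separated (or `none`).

vi, vii, viii

i → no match
ii → no match
iii → no match
iv → no match — must start with `y`
v → no match
vi → match
vii → match
viii → match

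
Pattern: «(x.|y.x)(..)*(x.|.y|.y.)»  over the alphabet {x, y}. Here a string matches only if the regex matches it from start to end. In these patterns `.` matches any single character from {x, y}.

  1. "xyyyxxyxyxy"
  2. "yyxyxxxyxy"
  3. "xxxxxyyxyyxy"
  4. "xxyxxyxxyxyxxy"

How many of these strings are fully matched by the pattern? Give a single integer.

1 → no match
2 → no match
3 → match
4 → match
Total matched: 2

2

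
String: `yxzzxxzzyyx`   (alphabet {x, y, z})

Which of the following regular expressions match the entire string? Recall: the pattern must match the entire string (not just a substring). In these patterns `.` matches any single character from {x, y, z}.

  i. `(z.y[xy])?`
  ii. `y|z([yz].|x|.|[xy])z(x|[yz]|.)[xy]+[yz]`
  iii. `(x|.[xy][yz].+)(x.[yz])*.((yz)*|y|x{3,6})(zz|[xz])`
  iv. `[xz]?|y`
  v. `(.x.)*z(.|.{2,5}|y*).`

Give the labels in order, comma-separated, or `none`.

iii, v

i → no match
ii → no match
iii → match
iv → no match
v → match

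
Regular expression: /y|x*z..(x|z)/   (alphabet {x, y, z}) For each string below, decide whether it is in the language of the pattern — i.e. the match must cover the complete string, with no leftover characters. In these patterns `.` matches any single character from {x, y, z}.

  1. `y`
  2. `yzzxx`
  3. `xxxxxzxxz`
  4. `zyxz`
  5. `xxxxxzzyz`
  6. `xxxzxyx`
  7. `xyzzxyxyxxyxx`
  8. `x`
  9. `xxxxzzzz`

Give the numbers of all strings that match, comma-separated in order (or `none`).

1 → match
2 → no match
3 → match
4 → match
5 → match
6 → match
7 → no match
8 → no match
9 → match

1, 3, 4, 5, 6, 9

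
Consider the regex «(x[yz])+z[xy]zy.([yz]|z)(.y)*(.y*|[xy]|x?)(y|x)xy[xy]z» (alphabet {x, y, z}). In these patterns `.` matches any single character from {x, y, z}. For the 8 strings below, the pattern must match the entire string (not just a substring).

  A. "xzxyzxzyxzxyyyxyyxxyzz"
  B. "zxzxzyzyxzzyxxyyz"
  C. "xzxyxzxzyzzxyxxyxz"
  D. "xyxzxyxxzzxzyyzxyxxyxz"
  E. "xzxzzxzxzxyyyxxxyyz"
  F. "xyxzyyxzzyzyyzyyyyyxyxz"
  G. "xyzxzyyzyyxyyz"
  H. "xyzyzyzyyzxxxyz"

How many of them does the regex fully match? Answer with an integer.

1

A → no match
B → no match — must start with "x"
C → no match
D → no match
E → no match
F → no match
G → match
H → no match
Total matched: 1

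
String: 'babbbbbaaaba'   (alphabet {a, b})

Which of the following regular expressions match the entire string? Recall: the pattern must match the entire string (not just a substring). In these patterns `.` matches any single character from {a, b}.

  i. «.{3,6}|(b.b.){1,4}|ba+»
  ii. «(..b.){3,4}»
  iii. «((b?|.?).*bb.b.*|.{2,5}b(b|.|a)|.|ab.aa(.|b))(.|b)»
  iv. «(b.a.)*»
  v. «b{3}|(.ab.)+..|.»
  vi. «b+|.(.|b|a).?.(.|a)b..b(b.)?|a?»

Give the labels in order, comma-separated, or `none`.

i → no match
ii → match
iii → match
iv → no match
v → no match
vi → no match

ii, iii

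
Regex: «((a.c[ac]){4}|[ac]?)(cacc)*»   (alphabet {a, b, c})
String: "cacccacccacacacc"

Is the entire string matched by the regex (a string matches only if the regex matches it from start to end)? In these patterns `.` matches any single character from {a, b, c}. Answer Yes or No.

No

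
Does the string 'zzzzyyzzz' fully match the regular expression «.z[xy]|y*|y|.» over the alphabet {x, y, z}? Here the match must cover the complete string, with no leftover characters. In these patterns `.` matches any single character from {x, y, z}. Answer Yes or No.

No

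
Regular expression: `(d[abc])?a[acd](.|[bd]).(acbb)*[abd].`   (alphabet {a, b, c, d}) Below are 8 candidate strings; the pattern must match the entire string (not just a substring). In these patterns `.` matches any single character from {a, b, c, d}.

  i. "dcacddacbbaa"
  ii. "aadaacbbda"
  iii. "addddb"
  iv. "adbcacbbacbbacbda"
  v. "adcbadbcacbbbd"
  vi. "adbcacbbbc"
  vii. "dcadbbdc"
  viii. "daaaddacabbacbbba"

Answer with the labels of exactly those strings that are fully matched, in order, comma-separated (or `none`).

i, ii, iii, vi, vii

i. "dcacddacbbaa" → match
ii. "aadaacbbda" → match
iii. "addddb" → match
iv → no match
v → no match
vi. "adbcacbbbc" → match
vii. "dcadbbdc" → match
viii → no match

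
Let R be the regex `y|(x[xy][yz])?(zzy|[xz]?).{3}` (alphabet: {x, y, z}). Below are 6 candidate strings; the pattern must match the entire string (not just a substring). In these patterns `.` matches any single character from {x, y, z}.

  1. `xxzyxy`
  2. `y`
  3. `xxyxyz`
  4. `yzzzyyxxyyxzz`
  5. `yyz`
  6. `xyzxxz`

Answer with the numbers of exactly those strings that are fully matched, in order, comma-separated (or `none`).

1, 2, 3, 5, 6

1 → match
2 → match
3 → match
4 → no match
5 → match
6 → match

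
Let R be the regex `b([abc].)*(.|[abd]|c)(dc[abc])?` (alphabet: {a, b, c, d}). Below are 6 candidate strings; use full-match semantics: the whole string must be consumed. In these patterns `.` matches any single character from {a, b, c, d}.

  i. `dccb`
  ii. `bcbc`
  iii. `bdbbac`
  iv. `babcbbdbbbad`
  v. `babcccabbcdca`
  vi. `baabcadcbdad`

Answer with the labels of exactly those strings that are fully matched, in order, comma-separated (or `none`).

ii, iv, v

i → no match — must start with `b`
ii → match
iii → no match
iv → match
v → match
vi → no match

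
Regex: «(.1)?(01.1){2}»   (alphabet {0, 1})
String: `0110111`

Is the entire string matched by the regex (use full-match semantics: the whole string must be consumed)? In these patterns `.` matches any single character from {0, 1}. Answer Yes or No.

No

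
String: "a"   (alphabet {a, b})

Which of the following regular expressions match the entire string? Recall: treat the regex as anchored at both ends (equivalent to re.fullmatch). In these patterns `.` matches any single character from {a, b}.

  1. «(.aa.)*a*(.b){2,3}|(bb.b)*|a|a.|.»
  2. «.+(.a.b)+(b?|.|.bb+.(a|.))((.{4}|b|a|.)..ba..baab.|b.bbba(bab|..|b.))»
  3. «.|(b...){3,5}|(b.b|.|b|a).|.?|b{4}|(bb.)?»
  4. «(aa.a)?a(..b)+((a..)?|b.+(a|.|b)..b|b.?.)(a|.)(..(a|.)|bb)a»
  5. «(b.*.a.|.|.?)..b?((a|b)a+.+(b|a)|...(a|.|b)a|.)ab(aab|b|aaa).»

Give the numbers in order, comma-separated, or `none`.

1 → match
2 → no match
3 → match
4 → no match
5 → no match

1, 3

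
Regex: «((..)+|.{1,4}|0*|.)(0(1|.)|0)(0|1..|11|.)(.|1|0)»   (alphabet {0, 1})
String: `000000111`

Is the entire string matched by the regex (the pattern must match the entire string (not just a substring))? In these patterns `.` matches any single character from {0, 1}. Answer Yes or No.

Yes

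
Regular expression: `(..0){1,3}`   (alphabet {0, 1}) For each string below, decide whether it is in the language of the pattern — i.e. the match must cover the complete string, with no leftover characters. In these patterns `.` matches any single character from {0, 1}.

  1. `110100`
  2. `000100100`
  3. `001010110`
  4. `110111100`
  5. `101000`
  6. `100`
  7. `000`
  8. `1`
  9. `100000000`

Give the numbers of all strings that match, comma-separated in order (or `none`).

1 → match
2 → match
3 → no match
4 → no match
5 → no match
6 → match
7 → match
8 → no match — must end with `0`
9 → match

1, 2, 6, 7, 9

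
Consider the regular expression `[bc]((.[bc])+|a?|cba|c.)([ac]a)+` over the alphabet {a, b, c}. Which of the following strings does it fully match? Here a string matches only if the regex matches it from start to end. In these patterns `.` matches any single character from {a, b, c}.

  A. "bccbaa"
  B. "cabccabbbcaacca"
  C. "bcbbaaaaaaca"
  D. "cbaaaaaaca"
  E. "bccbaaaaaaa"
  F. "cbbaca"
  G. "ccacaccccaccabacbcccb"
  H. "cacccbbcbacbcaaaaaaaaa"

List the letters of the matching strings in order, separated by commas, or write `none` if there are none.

A → no match
B → no match
C → no match
D → no match
E → no match
F → no match
G → no match — must end with "a"
H → no match

none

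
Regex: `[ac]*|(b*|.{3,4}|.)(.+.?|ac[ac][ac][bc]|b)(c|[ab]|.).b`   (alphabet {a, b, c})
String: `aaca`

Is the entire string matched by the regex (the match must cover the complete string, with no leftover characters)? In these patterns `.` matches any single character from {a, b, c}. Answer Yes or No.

Yes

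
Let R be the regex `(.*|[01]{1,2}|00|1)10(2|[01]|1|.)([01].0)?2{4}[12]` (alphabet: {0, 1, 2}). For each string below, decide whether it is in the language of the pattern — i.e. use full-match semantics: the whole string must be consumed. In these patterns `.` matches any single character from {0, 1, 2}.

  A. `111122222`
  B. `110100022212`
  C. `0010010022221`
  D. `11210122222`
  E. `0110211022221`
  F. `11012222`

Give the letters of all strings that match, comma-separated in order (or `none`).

A. `111122222` → no match
B. `110100022212` → no match
C → match
D. `11210122222` → match
E → match
F. `11012222` → no match

C, D, E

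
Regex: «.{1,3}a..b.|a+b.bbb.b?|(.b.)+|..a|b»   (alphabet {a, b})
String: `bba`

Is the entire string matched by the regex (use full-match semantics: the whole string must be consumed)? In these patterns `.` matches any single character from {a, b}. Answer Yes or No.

Yes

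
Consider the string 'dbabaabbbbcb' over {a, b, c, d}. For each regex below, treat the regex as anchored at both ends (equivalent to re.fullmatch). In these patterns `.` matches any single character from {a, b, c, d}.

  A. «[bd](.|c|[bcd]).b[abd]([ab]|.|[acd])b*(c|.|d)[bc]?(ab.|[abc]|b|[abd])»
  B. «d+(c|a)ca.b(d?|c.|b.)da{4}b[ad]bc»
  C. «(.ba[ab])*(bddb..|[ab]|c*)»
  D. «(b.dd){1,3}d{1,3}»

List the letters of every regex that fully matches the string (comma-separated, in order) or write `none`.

A → match
B → no match — must end with 'bc'
C → no match
D → no match — must start with 'b'

A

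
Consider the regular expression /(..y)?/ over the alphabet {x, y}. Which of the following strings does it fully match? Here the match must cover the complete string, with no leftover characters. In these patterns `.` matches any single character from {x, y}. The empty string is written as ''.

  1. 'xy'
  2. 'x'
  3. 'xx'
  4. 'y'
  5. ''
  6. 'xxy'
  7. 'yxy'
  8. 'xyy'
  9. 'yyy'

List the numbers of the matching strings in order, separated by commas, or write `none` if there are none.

5, 6, 7, 8, 9

1. 'xy' → no match
2. 'x' → no match
3. 'xx' → no match
4. 'y' → no match
5. '' → match
6. 'xxy' → match
7. 'yxy' → match
8. 'xyy' → match
9. 'yyy' → match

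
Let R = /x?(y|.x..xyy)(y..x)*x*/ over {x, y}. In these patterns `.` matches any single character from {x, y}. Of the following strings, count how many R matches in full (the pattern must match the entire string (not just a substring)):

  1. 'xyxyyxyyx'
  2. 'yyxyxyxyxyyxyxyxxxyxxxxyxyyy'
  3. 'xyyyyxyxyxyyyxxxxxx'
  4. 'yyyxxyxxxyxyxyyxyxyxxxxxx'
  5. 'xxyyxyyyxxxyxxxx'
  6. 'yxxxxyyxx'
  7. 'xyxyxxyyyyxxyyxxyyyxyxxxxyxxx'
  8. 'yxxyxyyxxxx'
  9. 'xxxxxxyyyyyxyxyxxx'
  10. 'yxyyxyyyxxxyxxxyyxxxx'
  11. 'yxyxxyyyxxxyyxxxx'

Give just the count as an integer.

1 → match
2 → no match
3 → match
4 → no match
5 → match
6 → match
7 → no match
8 → match
9 → match
10 → match
11 → match
Total matched: 8

8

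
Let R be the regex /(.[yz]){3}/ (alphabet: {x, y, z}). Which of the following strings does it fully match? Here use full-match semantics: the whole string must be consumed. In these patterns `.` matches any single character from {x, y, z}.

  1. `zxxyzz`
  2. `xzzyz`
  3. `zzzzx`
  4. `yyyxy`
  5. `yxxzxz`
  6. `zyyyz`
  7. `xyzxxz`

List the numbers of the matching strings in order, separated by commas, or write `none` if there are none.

1 → no match
2 → no match
3 → no match
4 → no match
5 → no match
6 → no match
7 → no match

none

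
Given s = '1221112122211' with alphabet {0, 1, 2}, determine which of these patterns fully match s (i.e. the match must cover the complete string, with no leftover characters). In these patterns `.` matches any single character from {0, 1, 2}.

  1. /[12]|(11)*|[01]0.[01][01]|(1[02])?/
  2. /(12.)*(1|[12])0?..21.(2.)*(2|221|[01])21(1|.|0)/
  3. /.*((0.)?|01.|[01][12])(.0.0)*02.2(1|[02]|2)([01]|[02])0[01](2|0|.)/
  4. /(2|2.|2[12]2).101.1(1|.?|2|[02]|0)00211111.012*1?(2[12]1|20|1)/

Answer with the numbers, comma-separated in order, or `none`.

2

1 → no match
2 → match
3 → no match
4 → no match — must start with '2'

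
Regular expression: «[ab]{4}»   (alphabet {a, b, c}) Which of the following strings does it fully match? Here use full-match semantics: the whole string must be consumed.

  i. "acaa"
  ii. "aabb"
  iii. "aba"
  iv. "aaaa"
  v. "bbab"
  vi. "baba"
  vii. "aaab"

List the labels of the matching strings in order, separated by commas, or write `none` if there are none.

ii, iv, v, vi, vii

i → no match
ii → match
iii → no match
iv → match
v → match
vi → match
vii → match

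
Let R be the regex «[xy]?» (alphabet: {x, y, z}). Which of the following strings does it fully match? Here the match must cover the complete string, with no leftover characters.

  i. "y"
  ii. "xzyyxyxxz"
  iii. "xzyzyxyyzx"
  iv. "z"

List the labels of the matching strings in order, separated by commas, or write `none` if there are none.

i → match
ii → no match
iii → no match
iv → no match

i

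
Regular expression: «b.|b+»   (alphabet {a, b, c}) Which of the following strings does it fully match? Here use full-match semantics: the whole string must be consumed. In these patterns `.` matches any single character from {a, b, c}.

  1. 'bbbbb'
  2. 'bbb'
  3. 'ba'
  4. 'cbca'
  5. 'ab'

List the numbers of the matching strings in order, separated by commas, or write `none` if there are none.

1, 2, 3

1 → match
2 → match
3 → match
4 → no match — must start with 'b'
5 → no match — must start with 'b'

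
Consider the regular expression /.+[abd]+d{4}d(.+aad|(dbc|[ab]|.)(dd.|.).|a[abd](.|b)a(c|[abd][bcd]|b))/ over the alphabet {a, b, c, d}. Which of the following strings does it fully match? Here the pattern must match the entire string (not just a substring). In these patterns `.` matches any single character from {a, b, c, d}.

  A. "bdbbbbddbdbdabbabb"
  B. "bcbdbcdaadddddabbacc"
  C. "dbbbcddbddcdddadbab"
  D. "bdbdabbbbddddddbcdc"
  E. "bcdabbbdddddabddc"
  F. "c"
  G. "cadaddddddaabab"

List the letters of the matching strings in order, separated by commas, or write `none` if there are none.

D, G

A → no match
B → no match
C → no match
D → match
E → no match
F → no match
G → match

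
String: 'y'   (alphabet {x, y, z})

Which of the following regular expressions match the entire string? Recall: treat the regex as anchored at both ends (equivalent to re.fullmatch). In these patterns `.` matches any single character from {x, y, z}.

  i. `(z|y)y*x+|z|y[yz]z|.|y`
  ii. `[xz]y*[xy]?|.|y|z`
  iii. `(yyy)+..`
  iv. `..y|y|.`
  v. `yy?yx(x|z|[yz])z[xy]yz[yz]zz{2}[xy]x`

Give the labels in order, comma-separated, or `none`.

i, ii, iv

i → match
ii → match
iii → no match — must start with 'yyy'
iv → match
v → no match — must end with 'x'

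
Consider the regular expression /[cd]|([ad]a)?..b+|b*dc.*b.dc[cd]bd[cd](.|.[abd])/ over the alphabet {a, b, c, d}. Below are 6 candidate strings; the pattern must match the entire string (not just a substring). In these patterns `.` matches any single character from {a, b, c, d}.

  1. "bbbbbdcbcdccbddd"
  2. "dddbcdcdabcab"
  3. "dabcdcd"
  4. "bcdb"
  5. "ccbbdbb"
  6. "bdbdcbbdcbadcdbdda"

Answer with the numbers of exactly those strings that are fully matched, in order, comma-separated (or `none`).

1

1 → match
2 → no match
3 → no match
4 → no match
5 → no match
6 → no match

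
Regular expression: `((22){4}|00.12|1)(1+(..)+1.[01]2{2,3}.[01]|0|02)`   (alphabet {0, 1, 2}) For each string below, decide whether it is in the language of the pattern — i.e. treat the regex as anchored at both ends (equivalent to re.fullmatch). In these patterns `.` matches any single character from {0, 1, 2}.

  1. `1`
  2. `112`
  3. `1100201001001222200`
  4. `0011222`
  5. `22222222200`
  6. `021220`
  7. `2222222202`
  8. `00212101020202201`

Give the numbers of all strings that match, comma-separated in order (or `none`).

7

1 → no match
2 → no match
3 → no match
4 → no match
5 → no match
6 → no match
7 → match
8 → no match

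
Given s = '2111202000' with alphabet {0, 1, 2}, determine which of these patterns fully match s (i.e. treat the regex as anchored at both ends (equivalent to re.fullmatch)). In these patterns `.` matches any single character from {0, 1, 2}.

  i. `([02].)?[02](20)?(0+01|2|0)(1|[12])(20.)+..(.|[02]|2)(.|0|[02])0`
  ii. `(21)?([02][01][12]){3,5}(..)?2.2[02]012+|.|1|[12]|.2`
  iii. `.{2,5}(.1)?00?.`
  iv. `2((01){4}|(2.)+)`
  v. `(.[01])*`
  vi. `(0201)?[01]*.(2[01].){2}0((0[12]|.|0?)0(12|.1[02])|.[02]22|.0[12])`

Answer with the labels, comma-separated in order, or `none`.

v

i → no match
ii → no match
iii → no match
iv → no match
v → match
vi → no match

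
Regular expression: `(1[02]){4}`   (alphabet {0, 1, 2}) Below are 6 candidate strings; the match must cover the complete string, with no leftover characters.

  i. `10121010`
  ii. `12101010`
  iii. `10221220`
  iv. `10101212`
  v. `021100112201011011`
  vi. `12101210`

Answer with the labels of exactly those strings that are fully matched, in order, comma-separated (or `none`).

i → match
ii → match
iii → no match
iv → match
v → no match — must start with `1`
vi → match

i, ii, iv, vi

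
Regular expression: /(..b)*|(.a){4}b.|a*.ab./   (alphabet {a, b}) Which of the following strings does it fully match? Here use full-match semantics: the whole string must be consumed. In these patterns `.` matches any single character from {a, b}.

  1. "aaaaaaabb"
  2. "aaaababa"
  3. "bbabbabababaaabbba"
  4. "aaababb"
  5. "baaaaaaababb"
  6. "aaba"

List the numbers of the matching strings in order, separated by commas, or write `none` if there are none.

1, 2, 4, 6

1 → match
2 → match
3 → no match
4 → match
5 → no match
6 → match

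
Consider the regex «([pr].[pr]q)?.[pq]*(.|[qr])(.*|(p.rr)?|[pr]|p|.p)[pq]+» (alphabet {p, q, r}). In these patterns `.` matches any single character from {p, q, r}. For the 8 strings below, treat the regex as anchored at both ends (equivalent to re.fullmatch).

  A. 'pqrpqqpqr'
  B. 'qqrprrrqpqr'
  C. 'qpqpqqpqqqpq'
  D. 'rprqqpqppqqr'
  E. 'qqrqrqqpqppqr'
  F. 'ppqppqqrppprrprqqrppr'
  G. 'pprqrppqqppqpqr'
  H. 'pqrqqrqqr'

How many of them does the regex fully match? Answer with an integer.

A. 'pqrpqqpqr' → no match
B. 'qqrprrrqpqr' → no match
C. 'qpqpqqpqqqpq' → match
D. 'rprqqpqppqqr' → no match
E → no match
F → no match
G → no match
H. 'pqrqqrqqr' → no match
Total matched: 1

1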